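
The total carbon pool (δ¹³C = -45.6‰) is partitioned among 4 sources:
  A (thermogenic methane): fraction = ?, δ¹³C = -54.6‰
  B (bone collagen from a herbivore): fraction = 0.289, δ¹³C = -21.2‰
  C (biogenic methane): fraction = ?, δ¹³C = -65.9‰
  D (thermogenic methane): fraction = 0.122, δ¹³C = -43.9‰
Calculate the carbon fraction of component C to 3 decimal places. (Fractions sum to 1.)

0.173

Let f_C and f_A be the unknown fractions; fractions sum to 1 so f_C + f_A = 0.589.
Mass balance: Σ fᵢ·δᵢ = δ_bulk ⇒ f_C·(-65.9) + f_A·(-54.6) = -45.6 − (-11.483) = -34.117
Substitute f_A = 0.589 − f_C:
f_C·(-65.9 − -54.6) = -34.117 − 0.589×(-54.6) = -1.958
f_C = -1.958 / -11.3 = 0.1733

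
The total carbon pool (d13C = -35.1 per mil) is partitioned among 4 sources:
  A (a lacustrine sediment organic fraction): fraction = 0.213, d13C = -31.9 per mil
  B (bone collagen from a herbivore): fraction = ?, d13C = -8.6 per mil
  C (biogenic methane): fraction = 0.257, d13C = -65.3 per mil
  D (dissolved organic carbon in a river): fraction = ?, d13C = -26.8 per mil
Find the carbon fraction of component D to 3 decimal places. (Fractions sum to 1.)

0.383

Let f_D and f_B be the unknown fractions; fractions sum to 1 so f_D + f_B = 0.530.
Mass balance: Σ fᵢ·δᵢ = δ_bulk ⇒ f_D·(-26.8) + f_B·(-8.6) = -35.1 − (-23.577) = -11.523
Substitute f_B = 0.530 − f_D:
f_D·(-26.8 − -8.6) = -11.523 − 0.530×(-8.6) = -6.965
f_D = -6.965 / -18.2 = 0.3827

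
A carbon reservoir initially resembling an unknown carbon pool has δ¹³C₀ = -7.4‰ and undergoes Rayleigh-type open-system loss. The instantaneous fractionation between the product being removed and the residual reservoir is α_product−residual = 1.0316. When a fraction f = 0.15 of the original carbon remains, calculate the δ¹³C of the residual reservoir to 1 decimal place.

Rayleigh residual: δ_res = (δ₀ + 1000)·f^(α−1) − 1000
α − 1 = 0.03160
f^(α−1) = 0.15^(0.03160) = 0.941813
δ_res = (-7.4 + 1000) × 0.941813 − 1000 = 934.843 − 1000 = -65.16‰

-65.2‰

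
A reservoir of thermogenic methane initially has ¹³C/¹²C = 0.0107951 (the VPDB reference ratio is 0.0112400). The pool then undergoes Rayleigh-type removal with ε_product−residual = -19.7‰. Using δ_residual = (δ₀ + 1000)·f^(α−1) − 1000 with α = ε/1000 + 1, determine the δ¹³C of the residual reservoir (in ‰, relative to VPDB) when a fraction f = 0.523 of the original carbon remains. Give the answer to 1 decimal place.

δ₀ = (0.0107951/0.0112400 − 1)×1000 = (0.960418 − 1)×1000 = -39.582‰
α − 1 = ε/1000 = -0.0197
f^(α−1) = 0.523^(-0.0197) = 1.012851
δ_res = (-39.582 + 1000) × 1.012851 − 1000 = 972.760 − 1000 = -27.24‰

-27.2‰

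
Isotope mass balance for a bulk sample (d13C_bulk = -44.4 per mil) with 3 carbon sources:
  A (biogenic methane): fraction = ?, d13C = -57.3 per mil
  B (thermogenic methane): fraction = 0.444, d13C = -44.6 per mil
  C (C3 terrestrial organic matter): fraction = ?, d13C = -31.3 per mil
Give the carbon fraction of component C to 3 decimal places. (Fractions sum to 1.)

0.279

Let f_C and f_A be the unknown fractions; fractions sum to 1 so f_C + f_A = 0.556.
Mass balance: Σ fᵢ·δᵢ = δ_bulk ⇒ f_C·(-31.3) + f_A·(-57.3) = -44.4 − (-19.802) = -24.598
Substitute f_A = 0.556 − f_C:
f_C·(-31.3 − -57.3) = -24.598 − 0.556×(-57.3) = 7.261
f_C = 7.261 / 26.0 = 0.2793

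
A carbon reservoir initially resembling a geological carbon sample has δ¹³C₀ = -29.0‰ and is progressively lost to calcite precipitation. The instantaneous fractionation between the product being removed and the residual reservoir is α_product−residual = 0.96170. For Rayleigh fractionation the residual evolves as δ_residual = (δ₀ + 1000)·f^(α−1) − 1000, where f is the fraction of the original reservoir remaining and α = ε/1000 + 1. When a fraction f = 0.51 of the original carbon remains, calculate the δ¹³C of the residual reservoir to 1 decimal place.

-3.6‰

Rayleigh residual: δ_res = (δ₀ + 1000)·f^(α−1) − 1000
α − 1 = -0.03830
f^(α−1) = 0.51^(-0.03830) = 1.026125
δ_res = (-29.0 + 1000) × 1.026125 − 1000 = 996.367 − 1000 = -3.63‰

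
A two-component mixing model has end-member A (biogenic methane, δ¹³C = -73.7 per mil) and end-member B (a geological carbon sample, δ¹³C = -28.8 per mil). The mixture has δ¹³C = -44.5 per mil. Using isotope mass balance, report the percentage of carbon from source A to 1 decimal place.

35.0%

δ_mix = f_A·δ_A + (1 − f_A)·δ_B  ⇒  f_A = (δ_mix − δ_B)/(δ_A − δ_B)
f_A = (-44.5 − (-28.8)) / (-73.7 − (-28.8))
f_A = -15.7 / -44.9 = 0.3497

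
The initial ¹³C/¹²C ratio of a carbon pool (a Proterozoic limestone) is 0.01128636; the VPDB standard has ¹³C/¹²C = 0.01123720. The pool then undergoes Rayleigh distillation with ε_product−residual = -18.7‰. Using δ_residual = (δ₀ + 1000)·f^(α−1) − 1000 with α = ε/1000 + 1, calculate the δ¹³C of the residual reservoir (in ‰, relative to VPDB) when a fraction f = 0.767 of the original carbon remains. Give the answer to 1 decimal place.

9.4‰

δ₀ = (0.01128636/0.01123720 − 1)×1000 = (1.004375 − 1)×1000 = 4.375‰
α − 1 = ε/1000 = -0.0187
f^(α−1) = 0.767^(-0.0187) = 1.004973
δ_res = (4.375 + 1000) × 1.004973 − 1000 = 1009.369 − 1000 = 9.37‰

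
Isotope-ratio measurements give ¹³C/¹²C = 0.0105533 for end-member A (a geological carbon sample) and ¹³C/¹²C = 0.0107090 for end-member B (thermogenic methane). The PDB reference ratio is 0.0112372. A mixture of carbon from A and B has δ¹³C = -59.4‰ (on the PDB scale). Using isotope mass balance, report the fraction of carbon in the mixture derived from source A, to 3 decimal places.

0.895

δ_A = (0.0105533/0.0112372 − 1)×1000 = (0.939140 − 1)×1000 = -60.860‰
δ_B = (0.0107090/0.0112372 − 1)×1000 = (0.952995 − 1)×1000 = -47.005‰
f_A = (δ_mix − δ_B)/(δ_A − δ_B) = (-59.4 − (-47.005))/(-60.860 − (-47.005))
f_A = -12.395 / -13.856 = 0.8946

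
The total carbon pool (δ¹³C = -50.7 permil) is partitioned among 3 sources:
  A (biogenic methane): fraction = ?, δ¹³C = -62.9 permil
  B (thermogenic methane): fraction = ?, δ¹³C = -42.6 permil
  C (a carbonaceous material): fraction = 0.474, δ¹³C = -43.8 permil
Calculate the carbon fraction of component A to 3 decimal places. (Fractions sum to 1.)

Let f_A and f_B be the unknown fractions; fractions sum to 1 so f_A + f_B = 0.526.
Mass balance: Σ fᵢ·δᵢ = δ_bulk ⇒ f_A·(-62.9) + f_B·(-42.6) = -50.7 − (-20.761) = -29.939
Substitute f_B = 0.526 − f_A:
f_A·(-62.9 − -42.6) = -29.939 − 0.526×(-42.6) = -7.531
f_A = -7.531 / -20.3 = 0.3710

0.371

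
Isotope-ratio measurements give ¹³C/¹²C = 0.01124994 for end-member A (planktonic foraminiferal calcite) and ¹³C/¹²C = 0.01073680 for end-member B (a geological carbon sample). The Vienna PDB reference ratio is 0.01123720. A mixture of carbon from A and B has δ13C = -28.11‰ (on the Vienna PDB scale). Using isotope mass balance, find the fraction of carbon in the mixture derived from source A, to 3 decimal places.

δ_A = (0.01124994/0.01123720 − 1)×1000 = (1.001134 − 1)×1000 = 1.134‰
δ_B = (0.01073680/0.01123720 − 1)×1000 = (0.955469 − 1)×1000 = -44.531‰
f_A = (δ_mix − δ_B)/(δ_A − δ_B) = (-28.11 − (-44.531))/(1.134 − (-44.531))
f_A = 16.421 / 45.664 = 0.3596

0.360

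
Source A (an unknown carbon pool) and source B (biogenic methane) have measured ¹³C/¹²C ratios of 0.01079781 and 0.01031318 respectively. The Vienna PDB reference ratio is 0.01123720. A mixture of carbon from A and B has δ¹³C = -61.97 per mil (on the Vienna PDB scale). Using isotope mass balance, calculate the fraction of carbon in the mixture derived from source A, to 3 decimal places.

δ_A = (0.01079781/0.01123720 − 1)×1000 = (0.960899 − 1)×1000 = -39.101 per mil
δ_B = (0.01031318/0.01123720 − 1)×1000 = (0.917771 − 1)×1000 = -82.229 per mil
f_A = (δ_mix − δ_B)/(δ_A − δ_B) = (-61.97 − (-82.229))/(-39.101 − (-82.229))
f_A = 20.259 / 43.127 = 0.4697

0.470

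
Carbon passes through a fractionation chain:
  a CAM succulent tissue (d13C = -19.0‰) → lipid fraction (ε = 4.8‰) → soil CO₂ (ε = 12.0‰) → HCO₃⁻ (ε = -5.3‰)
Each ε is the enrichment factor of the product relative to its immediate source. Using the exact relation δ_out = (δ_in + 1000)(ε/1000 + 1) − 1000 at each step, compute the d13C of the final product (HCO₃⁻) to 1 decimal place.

-7.7‰

step 1: δ = (-19.00 + 1000)·(4.8/1000 + 1) − 1000 = -14.29‰
step 2: δ = (-14.29 + 1000)·(12.0/1000 + 1) − 1000 = -2.46‰
step 3: δ = (-2.46 + 1000)·(-5.3/1000 + 1) − 1000 = -7.75‰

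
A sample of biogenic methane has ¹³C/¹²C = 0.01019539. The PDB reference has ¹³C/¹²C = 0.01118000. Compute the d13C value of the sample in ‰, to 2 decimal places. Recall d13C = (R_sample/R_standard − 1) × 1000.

d13C = (R_sample / R_standard − 1) × 1000
R_sample / R_standard = 0.01019539 / 0.01118000 = 0.911931
d13C = (0.911931 − 1) × 1000 = -88.069‰

-88.07‰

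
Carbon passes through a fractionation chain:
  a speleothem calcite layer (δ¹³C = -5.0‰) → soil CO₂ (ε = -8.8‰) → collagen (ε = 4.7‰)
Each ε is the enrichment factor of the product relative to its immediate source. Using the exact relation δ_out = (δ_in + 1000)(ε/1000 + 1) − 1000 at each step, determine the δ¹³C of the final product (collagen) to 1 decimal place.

-9.1‰

step 1: δ = (-5.00 + 1000)·(-8.8/1000 + 1) − 1000 = -13.76‰
step 2: δ = (-13.76 + 1000)·(4.7/1000 + 1) − 1000 = -9.12‰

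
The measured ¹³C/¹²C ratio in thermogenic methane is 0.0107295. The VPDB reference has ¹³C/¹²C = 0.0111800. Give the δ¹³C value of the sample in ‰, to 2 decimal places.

δ¹³C = (R_sample / R_standard − 1) × 1000
R_sample / R_standard = 0.0107295 / 0.0111800 = 0.959705
δ¹³C = (0.959705 − 1) × 1000 = -40.295‰

-40.30‰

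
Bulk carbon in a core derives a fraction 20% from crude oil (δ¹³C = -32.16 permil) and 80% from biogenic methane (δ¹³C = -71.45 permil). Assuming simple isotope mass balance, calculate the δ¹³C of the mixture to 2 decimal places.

δ_mix = f_A·δ_A + f_B·δ_B
δ_mix = 0.20 × (-32.16) + 0.80 × (-71.45)
δ_mix = -6.432 + -57.160 = -63.592 permil

-63.59 permil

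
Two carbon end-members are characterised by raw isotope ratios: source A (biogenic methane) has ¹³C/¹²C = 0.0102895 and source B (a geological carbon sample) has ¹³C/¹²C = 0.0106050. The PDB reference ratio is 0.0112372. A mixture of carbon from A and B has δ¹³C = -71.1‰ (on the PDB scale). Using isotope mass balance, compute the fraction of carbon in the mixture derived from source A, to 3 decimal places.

δ_A = (0.0102895/0.0112372 − 1)×1000 = (0.915664 − 1)×1000 = -84.336‰
δ_B = (0.0106050/0.0112372 − 1)×1000 = (0.943740 − 1)×1000 = -56.260‰
f_A = (δ_mix − δ_B)/(δ_A − δ_B) = (-71.1 − (-56.260))/(-84.336 − (-56.260))
f_A = -14.840 / -28.076 = 0.5286

0.529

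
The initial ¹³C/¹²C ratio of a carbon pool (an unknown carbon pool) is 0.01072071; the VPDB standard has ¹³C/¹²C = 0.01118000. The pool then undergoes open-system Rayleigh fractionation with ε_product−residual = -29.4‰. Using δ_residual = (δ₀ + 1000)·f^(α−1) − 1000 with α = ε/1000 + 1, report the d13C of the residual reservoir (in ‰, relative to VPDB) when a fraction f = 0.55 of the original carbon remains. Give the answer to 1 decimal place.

-24.1‰

δ₀ = (0.01072071/0.01118000 − 1)×1000 = (0.958919 − 1)×1000 = -41.081‰
α − 1 = ε/1000 = -0.0294
f^(α−1) = 0.55^(-0.0294) = 1.017732
δ_res = (-41.081 + 1000) × 1.017732 − 1000 = 975.922 − 1000 = -24.08‰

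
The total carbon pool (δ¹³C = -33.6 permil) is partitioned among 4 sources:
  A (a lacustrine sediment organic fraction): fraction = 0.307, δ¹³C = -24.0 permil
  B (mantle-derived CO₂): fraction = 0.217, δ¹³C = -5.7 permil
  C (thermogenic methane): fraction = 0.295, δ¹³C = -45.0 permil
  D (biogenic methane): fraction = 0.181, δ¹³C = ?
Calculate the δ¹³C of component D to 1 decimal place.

Isotope mass balance: δ_bulk = Σ fᵢ·δᵢ.
-33.6 = 0.307×(-24.0) + 0.217×(-5.7) + 0.295×(-45.0) + 0.181×δ_D
0.181·δ_D = -33.6 − (-21.880) = -11.720
δ_D = -11.720 / 0.181 = -64.75 permil

-64.8 permil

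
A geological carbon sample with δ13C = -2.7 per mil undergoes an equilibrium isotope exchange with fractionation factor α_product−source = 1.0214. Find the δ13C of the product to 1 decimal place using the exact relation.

δ_product = (δ_source + 1000)·α − 1000
δ_product = (-2.7 + 1000) × 1.0214 − 1000
δ_product = 1018.642 − 1000 = 18.64 per mil

18.6 per mil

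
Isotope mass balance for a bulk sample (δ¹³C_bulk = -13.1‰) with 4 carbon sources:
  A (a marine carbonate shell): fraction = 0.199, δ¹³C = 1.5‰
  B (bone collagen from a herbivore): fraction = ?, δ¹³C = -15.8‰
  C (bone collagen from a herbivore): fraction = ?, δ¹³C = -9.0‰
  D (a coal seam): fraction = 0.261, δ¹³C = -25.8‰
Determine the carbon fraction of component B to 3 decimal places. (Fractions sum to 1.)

Let f_B and f_C be the unknown fractions; fractions sum to 1 so f_B + f_C = 0.540.
Mass balance: Σ fᵢ·δᵢ = δ_bulk ⇒ f_B·(-15.8) + f_C·(-9.0) = -13.1 − (-6.435) = -6.665
Substitute f_C = 0.540 − f_B:
f_B·(-15.8 − -9.0) = -6.665 − 0.540×(-9.0) = -1.805
f_B = -1.805 / -6.8 = 0.2654

0.265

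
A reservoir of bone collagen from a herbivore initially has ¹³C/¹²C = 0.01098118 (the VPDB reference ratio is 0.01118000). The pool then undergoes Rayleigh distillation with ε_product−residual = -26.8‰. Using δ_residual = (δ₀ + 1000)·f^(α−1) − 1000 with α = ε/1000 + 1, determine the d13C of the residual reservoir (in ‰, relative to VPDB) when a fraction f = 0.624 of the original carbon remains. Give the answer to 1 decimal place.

δ₀ = (0.01098118/0.01118000 − 1)×1000 = (0.982216 − 1)×1000 = -17.784‰
α − 1 = ε/1000 = -0.0268
f^(α−1) = 0.624^(-0.0268) = 1.012719
δ_res = (-17.784 + 1000) × 1.012719 − 1000 = 994.709 − 1000 = -5.29‰

-5.3‰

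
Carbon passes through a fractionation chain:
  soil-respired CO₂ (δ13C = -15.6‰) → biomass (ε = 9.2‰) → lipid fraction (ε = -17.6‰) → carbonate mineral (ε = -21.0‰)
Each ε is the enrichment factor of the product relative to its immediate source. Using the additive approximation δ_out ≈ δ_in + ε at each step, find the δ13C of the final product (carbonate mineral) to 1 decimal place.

-45.0‰

step 1: δ ≈ -15.6 + (9.2) = -6.4‰
step 2: δ ≈ -6.4 + (-17.6) = -24.0‰
step 3: δ ≈ -24.0 + (-21.0) = -45.0‰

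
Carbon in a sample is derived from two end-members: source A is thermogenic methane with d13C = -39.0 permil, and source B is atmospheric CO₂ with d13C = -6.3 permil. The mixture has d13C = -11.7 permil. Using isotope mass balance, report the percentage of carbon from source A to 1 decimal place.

δ_mix = f_A·δ_A + (1 − f_A)·δ_B  ⇒  f_A = (δ_mix − δ_B)/(δ_A − δ_B)
f_A = (-11.7 − (-6.3)) / (-39.0 − (-6.3))
f_A = -5.4 / -32.7 = 0.1651

16.5%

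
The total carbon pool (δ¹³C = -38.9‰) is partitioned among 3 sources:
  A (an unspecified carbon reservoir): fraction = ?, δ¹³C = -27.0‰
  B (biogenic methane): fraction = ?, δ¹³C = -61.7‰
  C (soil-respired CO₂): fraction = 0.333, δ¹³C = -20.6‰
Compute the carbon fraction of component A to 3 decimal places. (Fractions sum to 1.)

0.263

Let f_A and f_B be the unknown fractions; fractions sum to 1 so f_A + f_B = 0.667.
Mass balance: Σ fᵢ·δᵢ = δ_bulk ⇒ f_A·(-27.0) + f_B·(-61.7) = -38.9 − (-6.860) = -32.040
Substitute f_B = 0.667 − f_A:
f_A·(-27.0 − -61.7) = -32.040 − 0.667×(-61.7) = 9.114
f_A = 9.114 / 34.7 = 0.2626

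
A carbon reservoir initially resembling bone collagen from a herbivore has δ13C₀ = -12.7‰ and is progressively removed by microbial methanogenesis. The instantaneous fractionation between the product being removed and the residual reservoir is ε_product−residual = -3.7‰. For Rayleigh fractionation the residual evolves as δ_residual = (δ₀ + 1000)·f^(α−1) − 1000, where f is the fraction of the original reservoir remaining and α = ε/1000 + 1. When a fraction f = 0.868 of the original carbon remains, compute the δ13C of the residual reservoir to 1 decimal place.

Rayleigh residual: δ_res = (δ₀ + 1000)·f^(α−1) − 1000
α = ε/1000 + 1 = 0.99630, so α − 1 = -0.00370
f^(α−1) = 0.868^(-0.00370) = 1.000524
δ_res = (-12.7 + 1000) × 1.000524 − 1000 = 987.817 − 1000 = -12.18‰

-12.2‰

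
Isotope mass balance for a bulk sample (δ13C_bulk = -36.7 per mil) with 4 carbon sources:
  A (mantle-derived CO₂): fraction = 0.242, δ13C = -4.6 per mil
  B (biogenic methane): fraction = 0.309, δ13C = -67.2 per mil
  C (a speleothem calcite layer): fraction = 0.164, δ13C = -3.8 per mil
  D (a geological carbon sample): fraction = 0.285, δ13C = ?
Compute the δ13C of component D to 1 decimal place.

Isotope mass balance: δ_bulk = Σ fᵢ·δᵢ.
-36.7 = 0.242×(-4.6) + 0.309×(-67.2) + 0.164×(-3.8) + 0.285×δ_D
0.285·δ_D = -36.7 − (-22.501) = -14.199
δ_D = -14.199 / 0.285 = -49.82 per mil

-49.8 per mil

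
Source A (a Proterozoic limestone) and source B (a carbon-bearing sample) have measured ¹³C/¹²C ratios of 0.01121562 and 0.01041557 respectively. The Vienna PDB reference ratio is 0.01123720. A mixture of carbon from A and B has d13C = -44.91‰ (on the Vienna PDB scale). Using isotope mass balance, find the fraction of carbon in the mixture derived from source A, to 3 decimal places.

δ_A = (0.01121562/0.01123720 − 1)×1000 = (0.998080 − 1)×1000 = -1.920‰
δ_B = (0.01041557/0.01123720 − 1)×1000 = (0.926883 − 1)×1000 = -73.117‰
f_A = (δ_mix − δ_B)/(δ_A − δ_B) = (-44.91 − (-73.117))/(-1.920 − (-73.117))
f_A = 28.207 / 71.197 = 0.3962

0.396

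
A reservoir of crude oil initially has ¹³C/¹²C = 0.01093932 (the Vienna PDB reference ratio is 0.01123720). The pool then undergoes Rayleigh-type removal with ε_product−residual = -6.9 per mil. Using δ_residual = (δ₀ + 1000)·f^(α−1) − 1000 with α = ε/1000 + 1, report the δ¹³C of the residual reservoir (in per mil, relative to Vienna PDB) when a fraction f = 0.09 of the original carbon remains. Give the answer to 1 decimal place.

δ₀ = (0.01093932/0.01123720 − 1)×1000 = (0.973492 − 1)×1000 = -26.508 per mil
α − 1 = ε/1000 = -0.0069
f^(α−1) = 0.09^(-0.0069) = 1.016754
δ_res = (-26.508 + 1000) × 1.016754 − 1000 = 989.801 − 1000 = -10.20 per mil

-10.2 per mil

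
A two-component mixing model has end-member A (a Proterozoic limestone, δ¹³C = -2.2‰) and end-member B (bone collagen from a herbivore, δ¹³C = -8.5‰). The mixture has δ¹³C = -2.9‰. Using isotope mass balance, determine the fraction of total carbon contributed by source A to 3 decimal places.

δ_mix = f_A·δ_A + (1 − f_A)·δ_B  ⇒  f_A = (δ_mix − δ_B)/(δ_A − δ_B)
f_A = (-2.9 − (-8.5)) / (-2.2 − (-8.5))
f_A = 5.6 / 6.3 = 0.8889

0.889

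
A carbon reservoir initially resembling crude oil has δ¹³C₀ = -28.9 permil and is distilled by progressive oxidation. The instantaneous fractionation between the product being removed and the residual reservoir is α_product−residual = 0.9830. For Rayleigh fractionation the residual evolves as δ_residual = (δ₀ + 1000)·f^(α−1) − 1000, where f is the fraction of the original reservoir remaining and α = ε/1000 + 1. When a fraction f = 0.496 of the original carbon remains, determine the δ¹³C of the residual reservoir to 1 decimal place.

Rayleigh residual: δ_res = (δ₀ + 1000)·f^(α−1) − 1000
α − 1 = -0.01700
f^(α−1) = 0.496^(-0.01700) = 1.011991
δ_res = (-28.9 + 1000) × 1.011991 − 1000 = 982.745 − 1000 = -17.26 permil

-17.3 permil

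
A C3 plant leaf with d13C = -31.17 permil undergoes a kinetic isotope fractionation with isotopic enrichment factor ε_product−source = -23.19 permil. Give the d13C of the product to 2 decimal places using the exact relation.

To first order, δ_product ≈ δ_source + ε = -54.36 permil.
Exactly, δ_product = (δ_source + 1000)·(ε/1000 + 1) − 1000.
δ_product = (-31.17 + 1000) × (-23.19/1000 + 1) − 1000
δ_product = -53.637 permil

-53.64 permil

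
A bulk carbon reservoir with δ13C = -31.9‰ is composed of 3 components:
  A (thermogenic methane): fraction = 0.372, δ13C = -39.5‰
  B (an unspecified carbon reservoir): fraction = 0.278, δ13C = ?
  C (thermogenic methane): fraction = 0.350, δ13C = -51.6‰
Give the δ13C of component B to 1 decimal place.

Isotope mass balance: δ_bulk = Σ fᵢ·δᵢ.
-31.9 = 0.372×(-39.5) + 0.278×δ_B + 0.350×(-51.6)
0.278·δ_B = -31.9 − (-32.754) = 0.854
δ_B = 0.854 / 0.278 = 3.07‰

3.1‰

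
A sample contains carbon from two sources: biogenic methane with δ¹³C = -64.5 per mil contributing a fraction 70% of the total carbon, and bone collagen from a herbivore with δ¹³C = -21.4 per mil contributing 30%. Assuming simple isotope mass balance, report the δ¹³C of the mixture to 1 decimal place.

-51.6 per mil

δ_mix = f_A·δ_A + f_B·δ_B
δ_mix = 0.70 × (-64.5) + 0.30 × (-21.4)
δ_mix = -45.15 + -6.42 = -51.57 per mil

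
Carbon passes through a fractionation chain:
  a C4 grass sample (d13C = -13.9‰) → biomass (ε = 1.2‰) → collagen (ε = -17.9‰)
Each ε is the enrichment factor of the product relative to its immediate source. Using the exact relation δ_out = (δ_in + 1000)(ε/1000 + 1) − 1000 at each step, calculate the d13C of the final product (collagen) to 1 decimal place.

step 1: δ = (-13.90 + 1000)·(1.2/1000 + 1) − 1000 = -12.72‰
step 2: δ = (-12.72 + 1000)·(-17.9/1000 + 1) − 1000 = -30.39‰

-30.4‰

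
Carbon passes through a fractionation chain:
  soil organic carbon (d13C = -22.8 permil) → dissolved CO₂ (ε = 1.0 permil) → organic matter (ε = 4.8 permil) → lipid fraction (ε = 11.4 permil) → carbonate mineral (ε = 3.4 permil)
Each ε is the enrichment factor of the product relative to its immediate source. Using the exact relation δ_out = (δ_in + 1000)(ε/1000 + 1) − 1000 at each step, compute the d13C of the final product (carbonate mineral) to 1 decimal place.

-2.5 permil

step 1: δ = (-22.80 + 1000)·(1.0/1000 + 1) − 1000 = -21.82 permil
step 2: δ = (-21.82 + 1000)·(4.8/1000 + 1) − 1000 = -17.13 permil
step 3: δ = (-17.13 + 1000)·(11.4/1000 + 1) − 1000 = -5.92 permil
step 4: δ = (-5.92 + 1000)·(3.4/1000 + 1) − 1000 = -2.54 permil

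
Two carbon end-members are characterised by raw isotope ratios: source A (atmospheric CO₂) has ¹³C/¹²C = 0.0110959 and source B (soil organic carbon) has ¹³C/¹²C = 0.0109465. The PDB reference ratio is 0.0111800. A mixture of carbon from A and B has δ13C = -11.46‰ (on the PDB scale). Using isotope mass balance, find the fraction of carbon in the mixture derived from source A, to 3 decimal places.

0.705

δ_A = (0.0110959/0.0111800 − 1)×1000 = (0.992478 − 1)×1000 = -7.522‰
δ_B = (0.0109465/0.0111800 − 1)×1000 = (0.979114 − 1)×1000 = -20.886‰
f_A = (δ_mix − δ_B)/(δ_A − δ_B) = (-11.46 − (-20.886))/(-7.522 − (-20.886))
f_A = 9.426 / 13.363 = 0.7053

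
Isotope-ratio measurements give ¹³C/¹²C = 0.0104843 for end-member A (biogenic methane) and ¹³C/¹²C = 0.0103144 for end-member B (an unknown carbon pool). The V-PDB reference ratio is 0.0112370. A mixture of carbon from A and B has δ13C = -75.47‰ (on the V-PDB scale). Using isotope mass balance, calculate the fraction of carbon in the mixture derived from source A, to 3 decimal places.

δ_A = (0.0104843/0.0112370 − 1)×1000 = (0.933016 − 1)×1000 = -66.984‰
δ_B = (0.0103144/0.0112370 − 1)×1000 = (0.917896 − 1)×1000 = -82.104‰
f_A = (δ_mix − δ_B)/(δ_A − δ_B) = (-75.47 − (-82.104))/(-66.984 − (-82.104))
f_A = 6.634 / 15.120 = 0.4387

0.439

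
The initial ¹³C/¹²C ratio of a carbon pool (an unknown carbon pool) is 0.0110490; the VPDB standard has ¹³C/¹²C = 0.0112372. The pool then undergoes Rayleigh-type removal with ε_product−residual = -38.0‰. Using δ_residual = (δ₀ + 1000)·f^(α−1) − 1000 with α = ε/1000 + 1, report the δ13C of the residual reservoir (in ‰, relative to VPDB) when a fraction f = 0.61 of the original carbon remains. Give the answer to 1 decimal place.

1.9‰

δ₀ = (0.0110490/0.0112372 − 1)×1000 = (0.983252 − 1)×1000 = -16.748‰
α − 1 = ε/1000 = -0.0380
f^(α−1) = 0.61^(-0.0380) = 1.018961
δ_res = (-16.748 + 1000) × 1.018961 − 1000 = 1001.895 − 1000 = 1.90‰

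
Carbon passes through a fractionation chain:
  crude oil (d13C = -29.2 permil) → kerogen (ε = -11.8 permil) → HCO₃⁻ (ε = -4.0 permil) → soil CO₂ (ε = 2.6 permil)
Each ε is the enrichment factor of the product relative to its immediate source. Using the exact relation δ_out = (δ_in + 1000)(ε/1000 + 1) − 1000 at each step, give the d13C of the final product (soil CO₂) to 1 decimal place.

step 1: δ = (-29.20 + 1000)·(-11.8/1000 + 1) − 1000 = -40.66 permil
step 2: δ = (-40.66 + 1000)·(-4.0/1000 + 1) − 1000 = -44.49 permil
step 3: δ = (-44.49 + 1000)·(2.6/1000 + 1) − 1000 = -42.01 permil

-42.0 permil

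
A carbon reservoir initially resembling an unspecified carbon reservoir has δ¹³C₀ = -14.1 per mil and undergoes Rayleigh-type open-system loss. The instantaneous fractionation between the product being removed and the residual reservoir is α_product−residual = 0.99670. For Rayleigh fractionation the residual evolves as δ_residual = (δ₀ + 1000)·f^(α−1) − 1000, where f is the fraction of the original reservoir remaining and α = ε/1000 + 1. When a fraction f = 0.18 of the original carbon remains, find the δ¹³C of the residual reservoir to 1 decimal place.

-8.5 per mil

Rayleigh residual: δ_res = (δ₀ + 1000)·f^(α−1) − 1000
α − 1 = -0.00330
f^(α−1) = 0.18^(-0.00330) = 1.005675
δ_res = (-14.1 + 1000) × 1.005675 − 1000 = 991.495 − 1000 = -8.51 per mil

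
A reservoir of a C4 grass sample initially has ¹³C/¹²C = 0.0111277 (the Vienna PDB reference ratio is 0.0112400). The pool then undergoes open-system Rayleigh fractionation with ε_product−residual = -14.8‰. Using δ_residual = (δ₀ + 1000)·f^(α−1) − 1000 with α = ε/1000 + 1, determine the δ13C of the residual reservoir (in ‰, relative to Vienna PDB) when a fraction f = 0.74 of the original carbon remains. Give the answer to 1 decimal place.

δ₀ = (0.0111277/0.0112400 − 1)×1000 = (0.990009 − 1)×1000 = -9.991‰
α − 1 = ε/1000 = -0.0148
f^(α−1) = 0.74^(-0.0148) = 1.004466
δ_res = (-9.991 + 1000) × 1.004466 − 1000 = 994.431 − 1000 = -5.57‰

-5.6‰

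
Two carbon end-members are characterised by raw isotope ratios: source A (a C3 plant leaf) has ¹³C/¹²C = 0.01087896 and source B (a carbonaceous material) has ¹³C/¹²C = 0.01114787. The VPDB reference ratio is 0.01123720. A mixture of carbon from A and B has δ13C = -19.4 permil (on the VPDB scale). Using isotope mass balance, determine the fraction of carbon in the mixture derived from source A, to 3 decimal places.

δ_A = (0.01087896/0.01123720 − 1)×1000 = (0.968120 − 1)×1000 = -31.880 permil
δ_B = (0.01114787/0.01123720 − 1)×1000 = (0.992051 − 1)×1000 = -7.949 permil
f_A = (δ_mix − δ_B)/(δ_A − δ_B) = (-19.4 − (-7.949))/(-31.880 − (-7.949))
f_A = -11.451 / -23.930 = 0.4785

0.478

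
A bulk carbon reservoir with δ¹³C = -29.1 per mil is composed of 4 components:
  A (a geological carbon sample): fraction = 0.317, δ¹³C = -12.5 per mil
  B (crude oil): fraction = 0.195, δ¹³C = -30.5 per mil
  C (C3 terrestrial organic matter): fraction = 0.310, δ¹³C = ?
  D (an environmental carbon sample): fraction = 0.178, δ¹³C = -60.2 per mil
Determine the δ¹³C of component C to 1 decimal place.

Isotope mass balance: δ_bulk = Σ fᵢ·δᵢ.
-29.1 = 0.317×(-12.5) + 0.195×(-30.5) + 0.310×δ_C + 0.178×(-60.2)
0.310·δ_C = -29.1 − (-20.626) = -8.474
δ_C = -8.474 / 0.310 = -27.34 per mil

-27.3 per mil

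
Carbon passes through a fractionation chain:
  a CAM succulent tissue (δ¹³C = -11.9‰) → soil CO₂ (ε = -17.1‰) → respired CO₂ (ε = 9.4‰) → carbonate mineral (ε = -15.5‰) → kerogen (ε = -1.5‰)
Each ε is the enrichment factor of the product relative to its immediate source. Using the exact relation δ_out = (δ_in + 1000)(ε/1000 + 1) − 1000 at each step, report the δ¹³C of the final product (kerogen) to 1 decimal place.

step 1: δ = (-11.90 + 1000)·(-17.1/1000 + 1) − 1000 = -28.80‰
step 2: δ = (-28.80 + 1000)·(9.4/1000 + 1) − 1000 = -19.67‰
step 3: δ = (-19.67 + 1000)·(-15.5/1000 + 1) − 1000 = -34.86‰
step 4: δ = (-34.86 + 1000)·(-1.5/1000 + 1) − 1000 = -36.31‰

-36.3‰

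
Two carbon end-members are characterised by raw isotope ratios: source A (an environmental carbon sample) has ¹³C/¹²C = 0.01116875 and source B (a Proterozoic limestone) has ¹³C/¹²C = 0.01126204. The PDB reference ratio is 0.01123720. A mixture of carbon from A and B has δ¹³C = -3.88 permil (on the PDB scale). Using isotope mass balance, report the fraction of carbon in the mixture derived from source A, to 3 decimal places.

δ_A = (0.01116875/0.01123720 − 1)×1000 = (0.993909 − 1)×1000 = -6.091 permil
δ_B = (0.01126204/0.01123720 − 1)×1000 = (1.002211 − 1)×1000 = 2.211 permil
f_A = (δ_mix − δ_B)/(δ_A − δ_B) = (-3.88 − (2.211))/(-6.091 − (2.211))
f_A = -6.091 / -8.302 = 0.7336

0.734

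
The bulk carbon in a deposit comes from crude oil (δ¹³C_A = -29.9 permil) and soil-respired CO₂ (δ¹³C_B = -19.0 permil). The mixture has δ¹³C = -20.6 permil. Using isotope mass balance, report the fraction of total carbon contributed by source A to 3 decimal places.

δ_mix = f_A·δ_A + (1 − f_A)·δ_B  ⇒  f_A = (δ_mix − δ_B)/(δ_A − δ_B)
f_A = (-20.6 − (-19.0)) / (-29.9 − (-19.0))
f_A = -1.6 / -10.9 = 0.1468

0.147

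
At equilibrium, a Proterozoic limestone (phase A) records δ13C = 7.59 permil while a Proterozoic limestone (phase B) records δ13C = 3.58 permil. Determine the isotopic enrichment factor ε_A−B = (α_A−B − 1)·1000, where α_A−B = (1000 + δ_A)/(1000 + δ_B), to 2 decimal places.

α_A−B = (1000 + 7.59) / (1000 + 3.58) = 1007.59 / 1003.58 = 1.003996
ε_A−B = (1.003996 − 1) × 1000 = 3.996 permil
(The approximation ε ≈ δ_A − δ_B would give 4.01 permil.)

4.00 permil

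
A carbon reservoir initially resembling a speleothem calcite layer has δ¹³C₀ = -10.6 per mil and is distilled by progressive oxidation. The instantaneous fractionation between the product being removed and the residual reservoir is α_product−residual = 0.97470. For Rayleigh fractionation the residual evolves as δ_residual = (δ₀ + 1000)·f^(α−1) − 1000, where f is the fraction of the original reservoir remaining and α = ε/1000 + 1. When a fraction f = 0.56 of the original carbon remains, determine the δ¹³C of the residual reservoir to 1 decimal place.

Rayleigh residual: δ_res = (δ₀ + 1000)·f^(α−1) − 1000
α − 1 = -0.02530
f^(α−1) = 0.56^(-0.02530) = 1.014778
δ_res = (-10.6 + 1000) × 1.014778 − 1000 = 1004.021 − 1000 = 4.02 per mil

4.0 per mil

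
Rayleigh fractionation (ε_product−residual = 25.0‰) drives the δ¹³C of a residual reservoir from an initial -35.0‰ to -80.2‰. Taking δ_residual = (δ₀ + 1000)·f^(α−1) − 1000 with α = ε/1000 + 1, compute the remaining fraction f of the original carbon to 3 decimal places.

0.147

α − 1 = ε/1000 = 0.0250
(δ_res + 1000)/(δ₀ + 1000) = (-80.2 + 1000)/(-35.0 + 1000) = 919.8/965.0 = 0.953161
f = 0.953161^(1/0.0250) = exp(ln(0.953161)/0.0250) = exp(-0.04797/0.0250)
f = exp(-1.9189) = 0.1468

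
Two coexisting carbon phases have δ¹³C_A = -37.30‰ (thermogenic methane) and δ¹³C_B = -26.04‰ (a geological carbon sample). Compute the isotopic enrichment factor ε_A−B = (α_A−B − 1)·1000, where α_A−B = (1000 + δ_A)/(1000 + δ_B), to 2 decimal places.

-11.56‰

α_A−B = (1000 + -37.30) / (1000 + -26.04) = 962.70 / 973.96 = 0.988439
ε_A−B = (0.988439 − 1) × 1000 = -11.561‰
(The approximation ε ≈ δ_A − δ_B would give -11.26‰.)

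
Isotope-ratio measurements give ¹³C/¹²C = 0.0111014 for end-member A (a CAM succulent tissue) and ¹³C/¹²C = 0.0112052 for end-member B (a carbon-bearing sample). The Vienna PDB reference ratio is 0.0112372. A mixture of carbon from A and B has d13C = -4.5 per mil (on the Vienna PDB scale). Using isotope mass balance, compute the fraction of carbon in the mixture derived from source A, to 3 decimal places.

δ_A = (0.0111014/0.0112372 − 1)×1000 = (0.987915 − 1)×1000 = -12.085 per mil
δ_B = (0.0112052/0.0112372 − 1)×1000 = (0.997152 − 1)×1000 = -2.848 per mil
f_A = (δ_mix − δ_B)/(δ_A − δ_B) = (-4.5 − (-2.848))/(-12.085 − (-2.848))
f_A = -1.652 / -9.237 = 0.1789

0.179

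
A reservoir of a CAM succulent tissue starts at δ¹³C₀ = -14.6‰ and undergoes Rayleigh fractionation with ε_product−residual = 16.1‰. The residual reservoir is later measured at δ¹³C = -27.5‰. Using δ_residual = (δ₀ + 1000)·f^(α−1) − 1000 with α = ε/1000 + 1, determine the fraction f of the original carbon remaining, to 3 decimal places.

0.441

α − 1 = ε/1000 = 0.0161
(δ_res + 1000)/(δ₀ + 1000) = (-27.5 + 1000)/(-14.6 + 1000) = 972.5/985.4 = 0.986909
f = 0.986909^(1/0.0161) = exp(ln(0.986909)/0.0161) = exp(-0.01318/0.0161)
f = exp(-0.8185) = 0.4411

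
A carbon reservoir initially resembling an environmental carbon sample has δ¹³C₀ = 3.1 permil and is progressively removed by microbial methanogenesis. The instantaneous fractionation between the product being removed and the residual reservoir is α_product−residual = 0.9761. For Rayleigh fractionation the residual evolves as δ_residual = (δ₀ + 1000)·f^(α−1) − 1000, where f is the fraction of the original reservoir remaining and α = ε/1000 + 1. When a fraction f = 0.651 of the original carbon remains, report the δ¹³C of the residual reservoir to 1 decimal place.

13.4 permil

Rayleigh residual: δ_res = (δ₀ + 1000)·f^(α−1) − 1000
α − 1 = -0.02390
f^(α−1) = 0.651^(-0.02390) = 1.010312
δ_res = (3.1 + 1000) × 1.010312 − 1000 = 1013.444 − 1000 = 13.44 permil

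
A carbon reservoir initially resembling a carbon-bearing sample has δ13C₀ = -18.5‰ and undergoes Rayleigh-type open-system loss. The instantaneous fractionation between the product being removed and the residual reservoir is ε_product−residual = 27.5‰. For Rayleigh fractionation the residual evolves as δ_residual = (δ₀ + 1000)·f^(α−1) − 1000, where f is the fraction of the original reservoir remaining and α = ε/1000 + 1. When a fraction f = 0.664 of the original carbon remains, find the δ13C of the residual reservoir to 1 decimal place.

Rayleigh residual: δ_res = (δ₀ + 1000)·f^(α−1) − 1000
α = ε/1000 + 1 = 1.02750, so α − 1 = 0.02750
f^(α−1) = 0.664^(0.02750) = 0.988803
δ_res = (-18.5 + 1000) × 0.988803 − 1000 = 970.510 − 1000 = -29.49‰

-29.5‰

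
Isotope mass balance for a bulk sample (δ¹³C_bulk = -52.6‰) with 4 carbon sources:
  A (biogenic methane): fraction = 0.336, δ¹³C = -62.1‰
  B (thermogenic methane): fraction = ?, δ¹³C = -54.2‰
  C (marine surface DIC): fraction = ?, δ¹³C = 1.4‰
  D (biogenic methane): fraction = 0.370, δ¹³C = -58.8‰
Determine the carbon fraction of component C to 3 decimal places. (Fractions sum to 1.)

0.107

Let f_C and f_B be the unknown fractions; fractions sum to 1 so f_C + f_B = 0.294.
Mass balance: Σ fᵢ·δᵢ = δ_bulk ⇒ f_C·(1.4) + f_B·(-54.2) = -52.6 − (-42.622) = -9.978
Substitute f_B = 0.294 − f_C:
f_C·(1.4 − -54.2) = -9.978 − 0.294×(-54.2) = 5.956
f_C = 5.956 / 55.6 = 0.1071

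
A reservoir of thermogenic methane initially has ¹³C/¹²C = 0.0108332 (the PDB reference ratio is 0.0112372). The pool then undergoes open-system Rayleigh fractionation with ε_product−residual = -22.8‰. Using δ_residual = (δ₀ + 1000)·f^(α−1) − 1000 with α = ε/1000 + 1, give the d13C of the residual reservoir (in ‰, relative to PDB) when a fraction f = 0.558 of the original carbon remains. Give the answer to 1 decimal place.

-23.0‰

δ₀ = (0.0108332/0.0112372 − 1)×1000 = (0.964048 − 1)×1000 = -35.952‰
α − 1 = ε/1000 = -0.0228
f^(α−1) = 0.558^(-0.0228) = 1.013390
δ_res = (-35.952 + 1000) × 1.013390 − 1000 = 976.957 − 1000 = -23.04‰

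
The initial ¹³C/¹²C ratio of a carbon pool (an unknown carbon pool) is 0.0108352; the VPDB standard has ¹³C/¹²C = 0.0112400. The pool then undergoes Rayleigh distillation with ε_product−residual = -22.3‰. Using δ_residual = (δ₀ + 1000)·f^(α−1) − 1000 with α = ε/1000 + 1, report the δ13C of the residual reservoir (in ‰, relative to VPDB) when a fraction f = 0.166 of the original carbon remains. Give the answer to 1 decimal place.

3.4‰

δ₀ = (0.0108352/0.0112400 − 1)×1000 = (0.963986 − 1)×1000 = -36.014‰
α − 1 = ε/1000 = -0.0223
f^(α−1) = 0.166^(-0.0223) = 1.040858
δ_res = (-36.014 + 1000) × 1.040858 − 1000 = 1003.373 − 1000 = 3.37‰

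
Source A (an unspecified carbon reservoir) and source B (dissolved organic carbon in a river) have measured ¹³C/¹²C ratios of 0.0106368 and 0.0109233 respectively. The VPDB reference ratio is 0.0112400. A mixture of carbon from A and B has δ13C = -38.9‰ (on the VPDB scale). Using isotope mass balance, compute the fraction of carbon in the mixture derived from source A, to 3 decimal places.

0.421

δ_A = (0.0106368/0.0112400 − 1)×1000 = (0.946335 − 1)×1000 = -53.665‰
δ_B = (0.0109233/0.0112400 − 1)×1000 = (0.971824 − 1)×1000 = -28.176‰
f_A = (δ_mix − δ_B)/(δ_A − δ_B) = (-38.9 − (-28.176))/(-53.665 − (-28.176))
f_A = -10.724 / -25.489 = 0.4207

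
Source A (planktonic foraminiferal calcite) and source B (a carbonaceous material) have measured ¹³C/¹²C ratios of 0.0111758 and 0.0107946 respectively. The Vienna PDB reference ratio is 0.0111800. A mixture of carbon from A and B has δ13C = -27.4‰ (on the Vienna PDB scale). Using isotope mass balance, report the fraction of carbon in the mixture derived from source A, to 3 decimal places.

δ_A = (0.0111758/0.0111800 − 1)×1000 = (0.999624 − 1)×1000 = -0.376‰
δ_B = (0.0107946/0.0111800 − 1)×1000 = (0.965528 − 1)×1000 = -34.472‰
f_A = (δ_mix − δ_B)/(δ_A − δ_B) = (-27.4 − (-34.472))/(-0.376 − (-34.472))
f_A = 7.072 / 34.097 = 0.2074

0.207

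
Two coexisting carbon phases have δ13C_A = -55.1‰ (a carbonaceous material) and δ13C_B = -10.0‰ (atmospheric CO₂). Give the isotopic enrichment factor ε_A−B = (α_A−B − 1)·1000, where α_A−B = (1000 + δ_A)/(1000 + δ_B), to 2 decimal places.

α_A−B = (1000 + -55.1) / (1000 + -10.0) = 944.9 / 990.0 = 0.954444
ε_A−B = (0.954444 − 1) × 1000 = -45.556‰
(The approximation ε ≈ δ_A − δ_B would give -45.1‰.)

-45.56‰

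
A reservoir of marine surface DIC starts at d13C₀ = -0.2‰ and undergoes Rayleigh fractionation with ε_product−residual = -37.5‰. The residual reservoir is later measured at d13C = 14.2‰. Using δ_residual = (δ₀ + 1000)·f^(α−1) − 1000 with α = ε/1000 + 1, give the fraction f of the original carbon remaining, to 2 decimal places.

α − 1 = ε/1000 = -0.0375
(δ_res + 1000)/(δ₀ + 1000) = (14.2 + 1000)/(-0.2 + 1000) = 1014.2/999.8 = 1.014403
f = 1.014403^(1/-0.0375) = exp(ln(1.014403)/-0.0375) = exp(0.01430/-0.0375)
f = exp(-0.3813) = 0.6829

0.68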